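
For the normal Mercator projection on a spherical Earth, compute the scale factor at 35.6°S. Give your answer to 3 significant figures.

1.23

The Mercator projection is conformal; its linear scale factor is the same in every direction and equals sec φ = 1/cos φ.
k = 1/cos 35.6° = 1/0.8131 = 1.230.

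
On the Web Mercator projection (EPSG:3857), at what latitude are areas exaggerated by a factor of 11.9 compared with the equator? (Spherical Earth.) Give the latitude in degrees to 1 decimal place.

73.1°

Mercator areal scale is sec²φ.
sec²φ = 11.9  ⇒  cos²φ = 0.08403  ⇒  cos φ = 0.2899.
φ = arccos(0.2899) ≈ 73.1°.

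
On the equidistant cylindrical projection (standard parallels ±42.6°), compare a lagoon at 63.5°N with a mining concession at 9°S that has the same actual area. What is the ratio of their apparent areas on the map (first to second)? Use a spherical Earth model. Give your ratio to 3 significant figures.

2.21

In the equirectangular projection with standard parallel φ₀ = 42.6° (x = Rλ cos φ₀, y = Rφ), meridians are true-scale (h = 1) and the parallel scale is k = cos φ₀ / cos φ.
Areal scale at 63.5°: h·k = 1.000 × 1.650 = 1.650.
Areal scale at 9°: h·k = 1.000 × 0.7453 = 0.7453.
Ratio = 1.650/0.7453 ≈ 2.21.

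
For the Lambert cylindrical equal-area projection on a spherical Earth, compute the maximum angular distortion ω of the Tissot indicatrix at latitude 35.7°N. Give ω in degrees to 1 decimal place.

23.7°

The Lambert cylindrical equal-area projection is the cylindrical equal-area projection with its standard parallel at the equator (φ₀ = 0). For cylindrical equal-area with standard parallel φ₀, h = cos φ / cos φ₀ and k = cos φ₀ / cos φ, so h·k = 1.
At 35.7°: h = 0.8121, k = 1.231; principal scales a = 1.231, b = 0.8121.
sin(ω/2) = (a − b)/(a + b) = 0.4193/2.043 = 0.2052, so ω = 2 arcsin(0.2052) ≈ 23.7°.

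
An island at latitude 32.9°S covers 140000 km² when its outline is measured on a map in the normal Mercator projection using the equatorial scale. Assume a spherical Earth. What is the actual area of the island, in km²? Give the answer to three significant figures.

The Mercator projection is conformal; its linear scale factor is the same in every direction and equals sec φ = 1/cos φ.
Areal scale = k² = sec²φ = 1/cos²(32.9°) = 1/0.8396² = 1.419.
True area = apparent / (areal scale) = 140000 / 1.419 ≈ 98700 km².

98700 km²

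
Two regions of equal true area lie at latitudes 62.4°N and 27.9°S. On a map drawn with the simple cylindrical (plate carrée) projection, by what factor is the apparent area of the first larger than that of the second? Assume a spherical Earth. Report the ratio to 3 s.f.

In the plate carrée (x = Rλ, y = Rφ), meridians are true-scale (h = 1) and parallels are stretched by k = sec φ.
Areal scale at 62.4°: h·k = 1.000 × 2.158 = 2.158.
Areal scale at 27.9°: h·k = 1.000 × 1.132 = 1.132.
Ratio = 2.158/1.132 ≈ 1.91.

1.91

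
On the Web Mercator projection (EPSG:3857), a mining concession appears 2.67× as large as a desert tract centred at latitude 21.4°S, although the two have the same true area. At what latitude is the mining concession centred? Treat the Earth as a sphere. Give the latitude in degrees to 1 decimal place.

55.3°

On Mercator, (apparent₁)/(apparent₂) = sec²φ₁ / sec²φ₂ when true areas are equal.
cos²φ₂ / cos²φ₁ = 2.67  ⇒  cos φ₁ = cos 21.4° / √2.67 = 0.9311/1.634 = 0.5698.
φ₁ = arccos(0.5698) ≈ 55.3°.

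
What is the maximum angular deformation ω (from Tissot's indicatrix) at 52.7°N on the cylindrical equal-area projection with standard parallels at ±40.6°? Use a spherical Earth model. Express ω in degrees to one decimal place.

25.6°

For cylindrical equal-area with standard parallel φ₀, h = cos φ / cos φ₀ and k = cos φ₀ / cos φ, so h·k = 1.
At 52.7°: h = 0.7981, k = 1.253; principal scales a = 1.253, b = 0.7981.
sin(ω/2) = (a − b)/(a + b) = 0.4548/2.051 = 0.2218, so ω = 2 arcsin(0.2218) ≈ 25.6°.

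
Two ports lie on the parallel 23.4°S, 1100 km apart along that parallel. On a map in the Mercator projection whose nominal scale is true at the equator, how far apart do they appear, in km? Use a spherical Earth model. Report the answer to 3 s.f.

1200 km

The Mercator projection is conformal; its linear scale factor is the same in every direction and equals sec φ = 1/cos φ.
Along the parallel, k = sec 23.4° = 1/0.9178 = 1.090.
Map distance = 1100 × 1.090 ≈ 1200 km.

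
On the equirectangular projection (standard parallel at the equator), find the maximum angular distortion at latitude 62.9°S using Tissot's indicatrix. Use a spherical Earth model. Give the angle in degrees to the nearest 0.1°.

Plate carrée maps x = Rλ, y = Rφ. The meridian scale is h = 1 and the parallel scale is k = 1/cos φ = sec φ.
At 62.9°: h = 1.000, k = 2.195; principal scales a = 2.195, b = 1.000.
sin(ω/2) = (a − b)/(a + b) = 1.195/3.195 = 0.3741, so ω = 2 arcsin(0.3741) ≈ 43.9°.

43.9°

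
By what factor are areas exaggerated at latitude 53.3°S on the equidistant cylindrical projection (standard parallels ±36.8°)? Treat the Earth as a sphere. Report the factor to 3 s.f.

In the equirectangular projection with standard parallel φ₀ = 36.8° (x = Rλ cos φ₀, y = Rφ), meridians are true-scale (h = 1) and the parallel scale is k = cos φ₀ / cos φ.
Areal scale = h·k = 1 × cos φ₀ / cos φ; at 53.3°, h = 1.000, k = 1.340, so h·k = 1.340.

1.34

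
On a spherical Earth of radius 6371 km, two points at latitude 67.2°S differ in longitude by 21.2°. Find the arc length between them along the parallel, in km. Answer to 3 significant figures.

914 km

Arc length along a parallel = R cos φ · Δλ (with Δλ in radians).
= 6371 × cos 67.2° × (21.2° × π/180) = 6371 × 0.3875 × 0.3700 ≈ 914 km.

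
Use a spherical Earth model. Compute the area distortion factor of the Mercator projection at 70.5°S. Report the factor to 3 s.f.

8.97

The Mercator projection is conformal; its linear scale factor is the same in every direction and equals sec φ = 1/cos φ.
Areal scale = k² = sec²φ = 1/cos²(70.5°) = 1/0.3338² = 8.974.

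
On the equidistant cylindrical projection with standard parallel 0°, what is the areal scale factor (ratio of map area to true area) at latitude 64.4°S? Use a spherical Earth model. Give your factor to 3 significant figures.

2.31

In the plate carrée (x = Rλ, y = Rφ), meridians are true-scale (h = 1) and parallels are stretched by k = sec φ.
Areal scale = h·k = 1 × sec φ; at 64.4°, h = 1.000, k = 2.314, so h·k = 2.314.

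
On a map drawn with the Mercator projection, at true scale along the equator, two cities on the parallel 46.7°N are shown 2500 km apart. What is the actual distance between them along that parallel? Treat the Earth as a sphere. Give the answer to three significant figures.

For Mercator, h = k = sec φ (a conformal cylindrical projection has a single point scale, 1/cos φ).
Along the parallel at 46.7°, map distances are exaggerated by k = sec 46.7° = 1.458.
True distance = 2500 / 1.458 = 2500 × cos 46.7° ≈ 1710 km.

1710 km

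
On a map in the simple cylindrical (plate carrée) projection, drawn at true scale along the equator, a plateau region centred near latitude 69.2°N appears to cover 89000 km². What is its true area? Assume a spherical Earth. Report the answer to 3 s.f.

31600 km²

For the equirectangular projection with φ₀ = 0 (plate carrée), h = 1 along meridians and k = sec φ along parallels.
Areal scale = h·k = 1 × sec φ; at 69.2°, h = 1.000, k = 2.816, so h·k = 2.816.
True area = apparent / (areal scale) = 89000 / 2.816 ≈ 31600 km².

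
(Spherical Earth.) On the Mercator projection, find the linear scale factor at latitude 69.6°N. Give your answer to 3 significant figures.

2.87

The Mercator projection is conformal; its linear scale factor is the same in every direction and equals sec φ = 1/cos φ.
k = 1/cos 69.6° = 1/0.3486 = 2.869.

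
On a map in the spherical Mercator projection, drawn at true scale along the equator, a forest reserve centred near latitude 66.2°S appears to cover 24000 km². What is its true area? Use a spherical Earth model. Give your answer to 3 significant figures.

The Mercator projection is conformal; its linear scale factor is the same in every direction and equals sec φ = 1/cos φ.
Areal scale = k² = sec²φ = 1/cos²(66.2°) = 1/0.4035² = 6.141.
True area = apparent / (areal scale) = 24000 / 6.141 ≈ 3910 km².

3910 km²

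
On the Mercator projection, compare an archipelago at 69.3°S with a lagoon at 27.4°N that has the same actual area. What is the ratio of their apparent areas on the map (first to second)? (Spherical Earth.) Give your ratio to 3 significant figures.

6.31

Mercator is conformal with k = sec φ, so areal scale = k² = sec²φ.
At 69.3°: sec²(69.3°) = 1/0.3535² = 8.004.
At 27.4°: sec²(27.4°) = 1/0.8878² = 1.269.
Ratio = 8.004/1.269 = cos²(27.4°)/cos²(69.3°) ≈ 6.31.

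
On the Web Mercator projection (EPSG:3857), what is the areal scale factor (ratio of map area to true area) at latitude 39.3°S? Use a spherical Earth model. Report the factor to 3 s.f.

1.67

Mercator is conformal, so the point scale is isotropic: h = k = sec φ = 1/cos φ.
Areal scale = k² = sec²φ = 1/cos²(39.3°) = 1/0.7738² = 1.670.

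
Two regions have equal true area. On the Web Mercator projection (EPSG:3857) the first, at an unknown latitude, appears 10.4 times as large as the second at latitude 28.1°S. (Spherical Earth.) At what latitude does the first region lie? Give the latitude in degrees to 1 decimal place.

74.1°

For equal true areas on Mercator, apparent areas scale as sec²φ, so the ratio is cos²φ₂ / cos²φ₁.
cos²φ₂ / cos²φ₁ = 10.4  ⇒  cos φ₁ = cos 28.1° / √10.4 = 0.8821/3.225 = 0.2735.
φ₁ = arccos(0.2735) ≈ 74.1°.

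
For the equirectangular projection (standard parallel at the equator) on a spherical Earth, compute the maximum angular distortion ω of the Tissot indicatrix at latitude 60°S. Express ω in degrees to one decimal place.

In the plate carrée (x = Rλ, y = Rφ), meridians are true-scale (h = 1) and parallels are stretched by k = sec φ.
At 60°: h = 1.000, k = 2.000; principal scales a = 2.000, b = 1.000.
sin(ω/2) = (a − b)/(a + b) = 1.0000/3.000 = 0.3333, so ω = 2 arcsin(0.3333) ≈ 38.9°.

38.9°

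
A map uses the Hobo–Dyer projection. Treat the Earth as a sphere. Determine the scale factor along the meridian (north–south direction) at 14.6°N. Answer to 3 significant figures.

1.22

Hobo–Dyer is a cylindrical equal-area projection with standard parallels at ±37.5°. For cylindrical equal-area with standard parallel φ₀, h = cos φ / cos φ₀ and k = cos φ₀ / cos φ, so h·k = 1.
h = cos 14.6° / cos 37.5° = 0.9677/0.7934 = 1.220.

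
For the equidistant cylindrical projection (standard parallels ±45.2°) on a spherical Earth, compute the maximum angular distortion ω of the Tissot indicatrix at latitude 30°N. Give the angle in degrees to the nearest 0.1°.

With standard parallel φ₀ = 45.2°, the equirectangular projection gives x = Rλ cos φ₀, y = Rφ, so h = 1 and k = cos 45.2° / cos φ.
At 30°: h = 1.000, k = 0.8136; principal scales a = 1.000, b = 0.8136.
sin(ω/2) = (a − b)/(a + b) = 0.1864/1.814 = 0.1028, so ω = 2 arcsin(0.1028) ≈ 11.8°.

11.8°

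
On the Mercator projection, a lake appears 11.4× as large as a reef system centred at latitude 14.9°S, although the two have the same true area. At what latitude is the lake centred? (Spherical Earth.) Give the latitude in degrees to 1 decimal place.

For equal true areas on Mercator, apparent areas scale as sec²φ, so the ratio is cos²φ₂ / cos²φ₁.
cos²φ₂ / cos²φ₁ = 11.4  ⇒  cos φ₁ = cos 14.9° / √11.4 = 0.9664/3.376 = 0.2862.
φ₁ = arccos(0.2862) ≈ 73.4°.

73.4°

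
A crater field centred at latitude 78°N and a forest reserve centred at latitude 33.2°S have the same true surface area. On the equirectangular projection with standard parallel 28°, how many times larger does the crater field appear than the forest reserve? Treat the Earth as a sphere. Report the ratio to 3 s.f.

With standard parallel φ₀ = 28°, the equirectangular projection gives x = Rλ cos φ₀, y = Rφ, so h = 1 and k = cos 28° / cos φ.
Areal scale at 78°: h·k = 1.000 × 4.247 = 4.247.
Areal scale at 33.2°: h·k = 1.000 × 1.055 = 1.055.
Ratio = 4.247/1.055 ≈ 4.02.

4.02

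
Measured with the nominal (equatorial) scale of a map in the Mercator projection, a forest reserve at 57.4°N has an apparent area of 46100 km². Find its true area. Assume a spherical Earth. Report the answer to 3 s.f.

Mercator is conformal, so the point scale is isotropic: h = k = sec φ = 1/cos φ.
Areal scale = k² = sec²φ = 1/cos²(57.4°) = 1/0.5388² = 3.445.
True area = apparent / (areal scale) = 46100 / 3.445 ≈ 13400 km².

13400 km²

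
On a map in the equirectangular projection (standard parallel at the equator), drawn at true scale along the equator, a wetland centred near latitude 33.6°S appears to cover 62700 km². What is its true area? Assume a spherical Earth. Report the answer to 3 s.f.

52200 km²

In the plate carrée (x = Rλ, y = Rφ), meridians are true-scale (h = 1) and parallels are stretched by k = sec φ.
Areal scale = h·k = 1 × sec φ; at 33.6°, h = 1.000, k = 1.201, so h·k = 1.201.
True area = apparent / (areal scale) = 62700 / 1.201 ≈ 52200 km².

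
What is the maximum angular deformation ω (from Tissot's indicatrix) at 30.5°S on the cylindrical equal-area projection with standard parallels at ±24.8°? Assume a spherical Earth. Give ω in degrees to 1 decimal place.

For cylindrical equal-area with standard parallel φ₀, h = cos φ / cos φ₀ and k = cos φ₀ / cos φ, so h·k = 1.
At 30.5°: h = 0.9492, k = 1.054; principal scales a = 1.054, b = 0.9492.
sin(ω/2) = (a − b)/(a + b) = 0.1044/2.003 = 0.05213, so ω = 2 arcsin(0.05213) ≈ 6.0°.

6.0°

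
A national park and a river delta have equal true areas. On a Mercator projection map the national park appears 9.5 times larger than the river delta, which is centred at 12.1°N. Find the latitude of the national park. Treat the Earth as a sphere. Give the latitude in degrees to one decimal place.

On Mercator, (apparent₁)/(apparent₂) = sec²φ₁ / sec²φ₂ when true areas are equal.
cos²φ₂ / cos²φ₁ = 9.5  ⇒  cos φ₁ = cos 12.1° / √9.5 = 0.9778/3.082 = 0.3172.
φ₁ = arccos(0.3172) ≈ 71.5°.

71.5°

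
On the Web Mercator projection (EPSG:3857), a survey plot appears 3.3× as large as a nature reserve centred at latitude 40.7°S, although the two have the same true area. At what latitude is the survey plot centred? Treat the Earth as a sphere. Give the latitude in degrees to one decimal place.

65.3°

Mercator areal scale is sec²φ, so apparent-area ratio = sec²φ₁ / sec²φ₂ = cos²φ₂ / cos²φ₁.
cos²φ₂ / cos²φ₁ = 3.3  ⇒  cos φ₁ = cos 40.7° / √3.3 = 0.7581/1.817 = 0.4173.
φ₁ = arccos(0.4173) ≈ 65.3°.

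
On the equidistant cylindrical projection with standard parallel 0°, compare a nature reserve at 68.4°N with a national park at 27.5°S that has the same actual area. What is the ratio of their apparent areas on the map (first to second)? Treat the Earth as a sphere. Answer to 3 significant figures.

In the plate carrée (x = Rλ, y = Rφ), meridians are true-scale (h = 1) and parallels are stretched by k = sec φ.
Areal scale at 68.4°: h·k = 1.000 × 2.716 = 2.716.
Areal scale at 27.5°: h·k = 1.000 × 1.127 = 1.127.
Ratio = 2.716/1.127 ≈ 2.41.

2.41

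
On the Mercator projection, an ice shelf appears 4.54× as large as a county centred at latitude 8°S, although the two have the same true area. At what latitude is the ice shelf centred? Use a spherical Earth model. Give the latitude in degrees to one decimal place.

For equal true areas on Mercator, apparent areas scale as sec²φ, so the ratio is cos²φ₂ / cos²φ₁.
cos²φ₂ / cos²φ₁ = 4.54  ⇒  cos φ₁ = cos 8° / √4.54 = 0.9903/2.131 = 0.4648.
φ₁ = arccos(0.4648) ≈ 62.3°.

62.3°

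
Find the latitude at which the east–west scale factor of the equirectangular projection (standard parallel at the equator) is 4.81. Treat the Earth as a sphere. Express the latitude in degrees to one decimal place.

Plate carrée: h = 1, k = sec φ along parallels.
sec φ = 4.81  ⇒  cos φ = 0.2079  ⇒  φ ≈ 78.0°.

78.0°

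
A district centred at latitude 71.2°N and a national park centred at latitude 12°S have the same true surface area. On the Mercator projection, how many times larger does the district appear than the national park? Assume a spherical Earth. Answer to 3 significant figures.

9.21

Mercator areal scale is sec²φ.
At 71.2°: sec²(71.2°) = 1/0.3223² = 9.629.
At 12°: sec²(12°) = 1/0.9781² = 1.045.
Ratio = 9.629/1.045 = cos²(12°)/cos²(71.2°) ≈ 9.21.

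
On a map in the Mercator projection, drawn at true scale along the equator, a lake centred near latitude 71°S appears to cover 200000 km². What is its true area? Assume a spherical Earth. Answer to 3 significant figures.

21200 km²

Mercator is conformal, so the point scale is isotropic: h = k = sec φ = 1/cos φ.
Areal scale = k² = sec²φ = 1/cos²(71°) = 1/0.3256² = 9.434.
True area = apparent / (areal scale) = 200000 / 9.434 ≈ 21200 km².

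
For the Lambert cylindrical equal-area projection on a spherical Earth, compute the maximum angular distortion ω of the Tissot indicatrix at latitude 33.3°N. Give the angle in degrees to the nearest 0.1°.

The Lambert cylindrical equal-area projection is the cylindrical equal-area projection with its standard parallel at the equator (φ₀ = 0). Cylindrical equal-area (φ₀ = 0°): h = cos φ / cos 0° along meridians, k = cos 0° / cos φ along parallels; h·k = 1.
At 33.3°: h = 0.8358, k = 1.196; principal scales a = 1.196, b = 0.8358.
sin(ω/2) = (a − b)/(a + b) = 0.3606/2.032 = 0.1775, so ω = 2 arcsin(0.1775) ≈ 20.4°.

20.4°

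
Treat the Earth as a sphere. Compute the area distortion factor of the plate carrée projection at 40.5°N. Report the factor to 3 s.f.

1.32

In the plate carrée (x = Rλ, y = Rφ), meridians are true-scale (h = 1) and parallels are stretched by k = sec φ.
Areal scale = h·k = 1 × sec φ; at 40.5°, h = 1.000, k = 1.315, so h·k = 1.315.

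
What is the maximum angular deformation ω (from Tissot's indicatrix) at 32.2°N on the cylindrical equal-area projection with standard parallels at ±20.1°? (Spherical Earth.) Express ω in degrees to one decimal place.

11.9°

A cylindrical equal-area projection with standard parallel φ₀ has meridian scale h = cos φ / cos φ₀ and parallel scale k = cos φ₀ / cos φ (so areas are preserved, h·k = 1).
At 32.2°: h = 0.9011, k = 1.110; principal scales a = 1.110, b = 0.9011.
sin(ω/2) = (a − b)/(a + b) = 0.2087/2.011 = 0.1038, so ω = 2 arcsin(0.1038) ≈ 11.9°.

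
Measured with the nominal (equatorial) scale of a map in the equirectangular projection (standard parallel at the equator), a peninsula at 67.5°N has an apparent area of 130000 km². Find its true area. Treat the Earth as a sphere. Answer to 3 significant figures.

49700 km²

Plate carrée maps x = Rλ, y = Rφ. The meridian scale is h = 1 and the parallel scale is k = 1/cos φ = sec φ.
Areal scale = h·k = 1 × sec φ; at 67.5°, h = 1.000, k = 2.613, so h·k = 2.613.
True area = apparent / (areal scale) = 130000 / 2.613 ≈ 49700 km².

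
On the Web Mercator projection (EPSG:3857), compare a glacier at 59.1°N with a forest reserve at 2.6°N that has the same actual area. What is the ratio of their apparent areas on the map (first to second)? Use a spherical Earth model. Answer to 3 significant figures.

On Mercator, area is exaggerated by sec²φ = 1/cos²φ.
At 59.1°: sec²(59.1°) = 1/0.5135² = 3.792.
At 2.6°: sec²(2.6°) = 1/0.9990² = 1.002.
Ratio = 3.792/1.002 = cos²(2.6°)/cos²(59.1°) ≈ 3.78.

3.78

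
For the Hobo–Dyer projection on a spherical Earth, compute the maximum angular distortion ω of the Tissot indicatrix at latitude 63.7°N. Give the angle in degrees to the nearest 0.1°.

Hobo–Dyer is a cylindrical equal-area projection with standard parallels at ±37.5°. A cylindrical equal-area projection with standard parallel φ₀ has meridian scale h = cos φ / cos φ₀ and parallel scale k = cos φ₀ / cos φ (so areas are preserved, h·k = 1).
At 63.7°: h = 0.5585, k = 1.791; principal scales a = 1.791, b = 0.5585.
sin(ω/2) = (a − b)/(a + b) = 1.232/2.349 = 0.5245, so ω = 2 arcsin(0.5245) ≈ 63.3°.

63.3°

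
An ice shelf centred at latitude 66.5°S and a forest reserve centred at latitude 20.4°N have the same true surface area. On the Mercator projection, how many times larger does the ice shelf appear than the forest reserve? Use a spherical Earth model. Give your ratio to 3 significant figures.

Mercator areal scale is sec²φ.
At 66.5°: sec²(66.5°) = 1/0.3987² = 6.289.
At 20.4°: sec²(20.4°) = 1/0.9373² = 1.138.
Ratio = 6.289/1.138 = cos²(20.4°)/cos²(66.5°) ≈ 5.53.

5.53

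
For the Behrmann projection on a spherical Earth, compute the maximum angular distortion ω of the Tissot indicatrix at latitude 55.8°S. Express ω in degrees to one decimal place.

48.1°

Behrmann is a cylindrical equal-area projection with standard parallels at ±30°. Cylindrical equal-area (φ₀ = 30°): h = cos φ / cos 30° along meridians, k = cos 30° / cos φ along parallels; h·k = 1.
At 55.8°: h = 0.6490, k = 1.541; principal scales a = 1.541, b = 0.6490.
sin(ω/2) = (a − b)/(a + b) = 0.8917/2.190 = 0.4072, so ω = 2 arcsin(0.4072) ≈ 48.1°.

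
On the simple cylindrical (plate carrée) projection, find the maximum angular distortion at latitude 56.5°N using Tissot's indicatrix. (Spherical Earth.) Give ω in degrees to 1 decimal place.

Plate carrée maps x = Rλ, y = Rφ. The meridian scale is h = 1 and the parallel scale is k = 1/cos φ = sec φ.
At 56.5°: h = 1.000, k = 1.812; principal scales a = 1.812, b = 1.000.
sin(ω/2) = (a − b)/(a + b) = 0.8118/2.812 = 0.2887, so ω = 2 arcsin(0.2887) ≈ 33.6°.

33.6°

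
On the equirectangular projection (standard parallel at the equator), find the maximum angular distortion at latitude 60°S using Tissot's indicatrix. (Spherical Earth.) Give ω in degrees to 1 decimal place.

38.9°

For the equirectangular projection with φ₀ = 0 (plate carrée), h = 1 along meridians and k = sec φ along parallels.
At 60°: h = 1.000, k = 2.000; principal scales a = 2.000, b = 1.000.
sin(ω/2) = (a − b)/(a + b) = 1.0000/3.000 = 0.3333, so ω = 2 arcsin(0.3333) ≈ 38.9°.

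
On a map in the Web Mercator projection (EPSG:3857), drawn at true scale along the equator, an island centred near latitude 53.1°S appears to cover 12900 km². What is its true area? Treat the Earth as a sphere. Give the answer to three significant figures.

Mercator is conformal, so the point scale is isotropic: h = k = sec φ = 1/cos φ.
Areal scale = k² = sec²φ = 1/cos²(53.1°) = 1/0.6004² = 2.774.
True area = apparent / (areal scale) = 12900 / 2.774 ≈ 4650 km².

4650 km²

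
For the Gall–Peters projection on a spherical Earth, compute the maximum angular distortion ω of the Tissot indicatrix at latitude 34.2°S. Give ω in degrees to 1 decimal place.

17.9°

Gall–Peters is a cylindrical equal-area projection with standard parallels at ±45°. A cylindrical equal-area projection with standard parallel φ₀ has meridian scale h = cos φ / cos φ₀ and parallel scale k = cos φ₀ / cos φ (so areas are preserved, h·k = 1).
At 34.2°: h = 1.170, k = 0.8549; principal scales a = 1.170, b = 0.8549.
sin(ω/2) = (a − b)/(a + b) = 0.3147/2.025 = 0.1554, so ω = 2 arcsin(0.1554) ≈ 17.9°.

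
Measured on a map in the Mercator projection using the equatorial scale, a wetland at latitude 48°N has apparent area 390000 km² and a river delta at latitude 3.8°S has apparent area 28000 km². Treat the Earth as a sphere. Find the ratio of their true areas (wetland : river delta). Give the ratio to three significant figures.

On Mercator the areal scale is sec²φ, so true area = apparent × cos²φ.
True area of wetland: 390000 × cos²(48°) = 390000 × 0.4477 = 174600 km².
True area of river delta: 28000 × cos²(3.8°) = 28000 × 0.9956 = 27880 km².
Ratio = 174600 / 27880 ≈ 6.26.

6.26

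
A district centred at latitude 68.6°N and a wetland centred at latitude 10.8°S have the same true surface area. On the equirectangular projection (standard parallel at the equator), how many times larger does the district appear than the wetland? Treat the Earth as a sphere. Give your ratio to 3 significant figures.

Plate carrée maps x = Rλ, y = Rφ. The meridian scale is h = 1 and the parallel scale is k = 1/cos φ = sec φ.
Areal scale at 68.6°: h·k = 1.000 × 2.741 = 2.741.
Areal scale at 10.8°: h·k = 1.000 × 1.018 = 1.018.
Ratio = 2.741/1.018 ≈ 2.69.

2.69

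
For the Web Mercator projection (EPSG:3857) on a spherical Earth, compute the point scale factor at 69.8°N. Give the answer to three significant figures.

2.90

For Mercator, h = k = sec φ (a conformal cylindrical projection has a single point scale, 1/cos φ).
k = 1/cos 69.8° = 1/0.3453 = 2.896.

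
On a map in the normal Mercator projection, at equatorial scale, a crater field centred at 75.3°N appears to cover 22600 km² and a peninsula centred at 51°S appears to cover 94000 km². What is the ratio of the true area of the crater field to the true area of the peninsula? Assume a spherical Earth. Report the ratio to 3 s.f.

Mercator's areal exaggeration is sec²φ; hence true area = (apparent area) · cos²φ.
True area of crater field: 22600 × cos²(75.3°) = 22600 × 0.06439 = 1455 km².
True area of peninsula: 94000 × cos²(51°) = 94000 × 0.3960 = 37230 km².
Ratio = 1455 / 37230 ≈ 0.0391.

0.0391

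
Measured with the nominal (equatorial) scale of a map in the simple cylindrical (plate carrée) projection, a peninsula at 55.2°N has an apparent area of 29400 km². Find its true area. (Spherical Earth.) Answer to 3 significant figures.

Plate carrée maps x = Rλ, y = Rφ. The meridian scale is h = 1 and the parallel scale is k = 1/cos φ = sec φ.
Areal scale = h·k = 1 × sec φ; at 55.2°, h = 1.000, k = 1.752, so h·k = 1.752.
True area = apparent / (areal scale) = 29400 / 1.752 ≈ 16800 km².

16800 km²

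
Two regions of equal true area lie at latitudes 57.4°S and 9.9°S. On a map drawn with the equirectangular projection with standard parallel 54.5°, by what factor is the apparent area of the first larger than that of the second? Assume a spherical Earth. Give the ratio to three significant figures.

With standard parallel φ₀ = 54.5°, the equirectangular projection gives x = Rλ cos φ₀, y = Rφ, so h = 1 and k = cos 54.5° / cos φ.
Areal scale at 57.4°: h·k = 1.000 × 1.078 = 1.078.
Areal scale at 9.9°: h·k = 1.000 × 0.5895 = 0.5895.
Ratio = 1.078/0.5895 ≈ 1.83.

1.83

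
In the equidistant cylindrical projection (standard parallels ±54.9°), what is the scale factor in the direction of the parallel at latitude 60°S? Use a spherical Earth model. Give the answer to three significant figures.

1.15

In the equirectangular projection with standard parallel φ₀ = 54.9° (x = Rλ cos φ₀, y = Rφ), meridians are true-scale (h = 1) and the parallel scale is k = cos φ₀ / cos φ.
k = cos 54.9° / cos 60° = 0.5750/0.5000 = 1.150.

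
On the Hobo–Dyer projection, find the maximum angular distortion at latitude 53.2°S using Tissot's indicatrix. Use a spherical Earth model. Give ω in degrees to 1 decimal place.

31.8°

Hobo–Dyer is a cylindrical equal-area projection with standard parallels at ±37.5°. A cylindrical equal-area projection with standard parallel φ₀ has meridian scale h = cos φ / cos φ₀ and parallel scale k = cos φ₀ / cos φ (so areas are preserved, h·k = 1).
At 53.2°: h = 0.7551, k = 1.324; principal scales a = 1.324, b = 0.7551.
sin(ω/2) = (a − b)/(a + b) = 0.5694/2.079 = 0.2738, so ω = 2 arcsin(0.2738) ≈ 31.8°.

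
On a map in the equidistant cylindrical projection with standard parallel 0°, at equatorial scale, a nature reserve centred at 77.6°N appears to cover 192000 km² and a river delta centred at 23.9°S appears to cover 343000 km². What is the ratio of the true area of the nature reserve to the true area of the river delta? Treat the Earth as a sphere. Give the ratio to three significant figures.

Plate carrée has h = 1 and k = sec φ, giving areal scale sec φ; true area = (apparent area) · cos φ.
True area of nature reserve: 192000 × cos(77.6°) = 192000 × 0.2147 = 41230 km².
True area of river delta: 343000 × cos(23.9°) = 343000 × 0.9143 = 313600 km².
Ratio = 41230 / 313600 ≈ 0.131.

0.131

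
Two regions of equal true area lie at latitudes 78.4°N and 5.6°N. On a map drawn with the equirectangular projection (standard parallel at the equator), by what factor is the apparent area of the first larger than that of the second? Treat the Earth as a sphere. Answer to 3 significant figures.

Plate carrée maps x = Rλ, y = Rφ. The meridian scale is h = 1 and the parallel scale is k = 1/cos φ = sec φ.
Areal scale at 78.4°: h·k = 1.000 × 4.973 = 4.973.
Areal scale at 5.6°: h·k = 1.000 × 1.005 = 1.005.
Ratio = 4.973/1.005 ≈ 4.95.

4.95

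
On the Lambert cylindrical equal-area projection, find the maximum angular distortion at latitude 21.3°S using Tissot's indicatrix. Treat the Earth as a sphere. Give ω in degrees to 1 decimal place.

The Lambert cylindrical equal-area projection is the cylindrical equal-area projection with its standard parallel at the equator (φ₀ = 0). For cylindrical equal-area with standard parallel φ₀, h = cos φ / cos φ₀ and k = cos φ₀ / cos φ, so h·k = 1.
At 21.3°: h = 0.9317, k = 1.073; principal scales a = 1.073, b = 0.9317.
sin(ω/2) = (a − b)/(a + b) = 0.1416/2.005 = 0.07064, so ω = 2 arcsin(0.07064) ≈ 8.1°.

8.1°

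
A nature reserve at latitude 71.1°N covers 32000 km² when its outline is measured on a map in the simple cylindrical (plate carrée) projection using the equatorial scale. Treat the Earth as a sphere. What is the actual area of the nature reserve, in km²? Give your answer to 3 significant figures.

10400 km²

Plate carrée maps x = Rλ, y = Rφ. The meridian scale is h = 1 and the parallel scale is k = 1/cos φ = sec φ.
Areal scale = h·k = 1 × sec φ; at 71.1°, h = 1.000, k = 3.087, so h·k = 3.087.
True area = apparent / (areal scale) = 32000 / 3.087 ≈ 10400 km².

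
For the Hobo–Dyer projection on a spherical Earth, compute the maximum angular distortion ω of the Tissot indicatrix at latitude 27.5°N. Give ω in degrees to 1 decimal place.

The Hobo–Dyer projection is cylindrical equal-area with φ₀ = 37.5°. A cylindrical equal-area projection with standard parallel φ₀ has meridian scale h = cos φ / cos φ₀ and parallel scale k = cos φ₀ / cos φ (so areas are preserved, h·k = 1).
At 27.5°: h = 1.118, k = 0.8944; principal scales a = 1.118, b = 0.8944.
sin(ω/2) = (a − b)/(a + b) = 0.2236/2.012 = 0.1111, so ω = 2 arcsin(0.1111) ≈ 12.8°.

12.8°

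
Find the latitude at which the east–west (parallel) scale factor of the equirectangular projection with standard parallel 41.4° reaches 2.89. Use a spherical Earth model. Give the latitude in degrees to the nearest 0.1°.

75.0°

In the equirectangular projection with standard parallel φ₀ = 41.4° (x = Rλ cos φ₀, y = Rφ), meridians are true-scale (h = 1) and the parallel scale is k = cos φ₀ / cos φ.
k = cos φ₀ / cos φ = 2.89  ⇒  cos φ = cos 41.4° / 2.89 = 0.2596.
φ = arccos(0.2596) ≈ 75.0°.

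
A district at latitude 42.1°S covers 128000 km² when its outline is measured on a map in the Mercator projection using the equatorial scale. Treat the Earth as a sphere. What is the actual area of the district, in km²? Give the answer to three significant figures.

The Mercator projection is conformal; its linear scale factor is the same in every direction and equals sec φ = 1/cos φ.
Areal scale = k² = sec²φ = 1/cos²(42.1°) = 1/0.7420² = 1.816.
True area = apparent / (areal scale) = 128000 / 1.816 ≈ 70500 km².

70500 km²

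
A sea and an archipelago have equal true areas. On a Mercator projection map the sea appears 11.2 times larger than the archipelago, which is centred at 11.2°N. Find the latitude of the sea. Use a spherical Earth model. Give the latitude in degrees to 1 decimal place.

For equal true areas on Mercator, apparent areas scale as sec²φ, so the ratio is cos²φ₂ / cos²φ₁.
cos²φ₂ / cos²φ₁ = 11.2  ⇒  cos φ₁ = cos 11.2° / √11.2 = 0.9810/3.347 = 0.2931.
φ₁ = arccos(0.2931) ≈ 73.0°.

73.0°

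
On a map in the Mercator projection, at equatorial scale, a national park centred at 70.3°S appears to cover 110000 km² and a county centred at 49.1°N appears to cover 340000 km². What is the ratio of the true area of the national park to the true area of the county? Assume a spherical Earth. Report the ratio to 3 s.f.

0.0858

Since Mercator area scale is 1/cos²φ, the true area equals the apparent area multiplied by cos²φ.
True area of national park: 110000 × cos²(70.3°) = 110000 × 0.1136 = 12500 km².
True area of county: 340000 × cos²(49.1°) = 340000 × 0.4287 = 145800 km².
Ratio = 12500 / 145800 ≈ 0.0858.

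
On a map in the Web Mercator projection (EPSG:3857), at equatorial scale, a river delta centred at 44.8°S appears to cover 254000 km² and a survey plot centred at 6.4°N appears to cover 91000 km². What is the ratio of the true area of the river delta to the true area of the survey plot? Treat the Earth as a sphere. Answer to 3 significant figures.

On Mercator the areal scale is sec²φ, so true area = apparent × cos²φ.
True area of river delta: 254000 × cos²(44.8°) = 254000 × 0.5035 = 127900 km².
True area of survey plot: 91000 × cos²(6.4°) = 91000 × 0.9876 = 89870 km².
Ratio = 127900 / 89870 ≈ 1.42.

1.42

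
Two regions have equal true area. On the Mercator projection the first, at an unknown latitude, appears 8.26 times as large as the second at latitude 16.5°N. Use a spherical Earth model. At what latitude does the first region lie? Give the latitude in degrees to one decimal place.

For equal true areas on Mercator, apparent areas scale as sec²φ, so the ratio is cos²φ₂ / cos²φ₁.
cos²φ₂ / cos²φ₁ = 8.26  ⇒  cos φ₁ = cos 16.5° / √8.26 = 0.9588/2.874 = 0.3336.
φ₁ = arccos(0.3336) ≈ 70.5°.

70.5°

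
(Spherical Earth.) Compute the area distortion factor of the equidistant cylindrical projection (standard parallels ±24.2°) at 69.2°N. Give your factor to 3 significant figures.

2.57

With standard parallel φ₀ = 24.2°, the equirectangular projection gives x = Rλ cos φ₀, y = Rφ, so h = 1 and k = cos 24.2° / cos φ.
Areal scale = h·k = 1 × cos φ₀ / cos φ; at 69.2°, h = 1.000, k = 2.569, so h·k = 2.569.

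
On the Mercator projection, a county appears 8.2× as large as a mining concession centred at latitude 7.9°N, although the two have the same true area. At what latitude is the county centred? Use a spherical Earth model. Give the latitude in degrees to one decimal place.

69.8°

On Mercator, (apparent₁)/(apparent₂) = sec²φ₁ / sec²φ₂ when true areas are equal.
cos²φ₂ / cos²φ₁ = 8.2  ⇒  cos φ₁ = cos 7.9° / √8.2 = 0.9905/2.864 = 0.3459.
φ₁ = arccos(0.3459) ≈ 69.8°.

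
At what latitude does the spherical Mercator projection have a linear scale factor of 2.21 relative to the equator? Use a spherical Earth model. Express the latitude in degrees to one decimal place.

63.1°

Mercator scale is k = sec φ = 1/cos φ.
1/cos φ = 2.21  ⇒  cos φ = 0.4525  ⇒  φ = arccos(0.4525) ≈ 63.1°.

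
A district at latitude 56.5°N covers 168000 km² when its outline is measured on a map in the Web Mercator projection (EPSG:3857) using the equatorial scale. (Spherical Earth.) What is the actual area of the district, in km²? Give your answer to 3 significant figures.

51200 km²

Mercator is conformal, so the point scale is isotropic: h = k = sec φ = 1/cos φ.
Areal scale = k² = sec²φ = 1/cos²(56.5°) = 1/0.5519² = 3.283.
True area = apparent / (areal scale) = 168000 / 3.283 ≈ 51200 km².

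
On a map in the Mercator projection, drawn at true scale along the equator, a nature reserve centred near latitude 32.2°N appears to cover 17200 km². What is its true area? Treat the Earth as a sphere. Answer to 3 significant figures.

12300 km²

For Mercator, h = k = sec φ (a conformal cylindrical projection has a single point scale, 1/cos φ).
Areal scale = k² = sec²φ = 1/cos²(32.2°) = 1/0.8462² = 1.397.
True area = apparent / (areal scale) = 17200 / 1.397 ≈ 12300 km².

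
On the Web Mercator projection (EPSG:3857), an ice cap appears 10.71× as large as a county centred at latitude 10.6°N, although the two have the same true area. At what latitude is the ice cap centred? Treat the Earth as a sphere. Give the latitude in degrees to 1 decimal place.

For equal true areas on Mercator, apparent areas scale as sec²φ, so the ratio is cos²φ₂ / cos²φ₁.
cos²φ₂ / cos²φ₁ = 10.71  ⇒  cos φ₁ = cos 10.6° / √10.71 = 0.9829/3.273 = 0.3004.
φ₁ = arccos(0.3004) ≈ 72.5°.

72.5°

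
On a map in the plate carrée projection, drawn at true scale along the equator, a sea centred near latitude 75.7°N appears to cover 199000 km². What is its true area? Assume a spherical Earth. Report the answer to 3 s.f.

For the equirectangular projection with φ₀ = 0 (plate carrée), h = 1 along meridians and k = sec φ along parallels.
Areal scale = h·k = 1 × sec φ; at 75.7°, h = 1.000, k = 4.049, so h·k = 4.049.
True area = apparent / (areal scale) = 199000 / 4.049 ≈ 49200 km².

49200 km²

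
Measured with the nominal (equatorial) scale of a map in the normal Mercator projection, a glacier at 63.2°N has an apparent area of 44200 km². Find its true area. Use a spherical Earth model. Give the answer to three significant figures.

8990 km²

Mercator is conformal, so the point scale is isotropic: h = k = sec φ = 1/cos φ.
Areal scale = k² = sec²φ = 1/cos²(63.2°) = 1/0.4509² = 4.919.
True area = apparent / (areal scale) = 44200 / 4.919 ≈ 8990 km².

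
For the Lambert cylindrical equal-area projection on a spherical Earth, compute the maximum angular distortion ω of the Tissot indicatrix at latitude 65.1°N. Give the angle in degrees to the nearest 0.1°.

The Lambert cylindrical equal-area projection is the cylindrical equal-area projection with its standard parallel at the equator (φ₀ = 0). A cylindrical equal-area projection with standard parallel φ₀ has meridian scale h = cos φ / cos φ₀ and parallel scale k = cos φ₀ / cos φ (so areas are preserved, h·k = 1).
At 65.1°: h = 0.4210, k = 2.375; principal scales a = 2.375, b = 0.4210.
sin(ω/2) = (a − b)/(a + b) = 1.954/2.796 = 0.6988, so ω = 2 arcsin(0.6988) ≈ 88.7°.

88.7°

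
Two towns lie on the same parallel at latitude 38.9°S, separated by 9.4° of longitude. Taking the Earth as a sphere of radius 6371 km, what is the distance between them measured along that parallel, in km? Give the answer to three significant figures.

Arc length along a parallel = R cos φ · Δλ (with Δλ in radians).
= 6371 × cos 38.9° × (9.4° × π/180) = 6371 × 0.7782 × 0.1641 ≈ 813 km.

813 km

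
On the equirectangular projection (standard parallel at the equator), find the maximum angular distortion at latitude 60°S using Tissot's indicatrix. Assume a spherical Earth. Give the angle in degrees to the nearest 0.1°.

Plate carrée maps x = Rλ, y = Rφ. The meridian scale is h = 1 and the parallel scale is k = 1/cos φ = sec φ.
At 60°: h = 1.000, k = 2.000; principal scales a = 2.000, b = 1.000.
sin(ω/2) = (a − b)/(a + b) = 1.0000/3.000 = 0.3333, so ω = 2 arcsin(0.3333) ≈ 38.9°.

38.9°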